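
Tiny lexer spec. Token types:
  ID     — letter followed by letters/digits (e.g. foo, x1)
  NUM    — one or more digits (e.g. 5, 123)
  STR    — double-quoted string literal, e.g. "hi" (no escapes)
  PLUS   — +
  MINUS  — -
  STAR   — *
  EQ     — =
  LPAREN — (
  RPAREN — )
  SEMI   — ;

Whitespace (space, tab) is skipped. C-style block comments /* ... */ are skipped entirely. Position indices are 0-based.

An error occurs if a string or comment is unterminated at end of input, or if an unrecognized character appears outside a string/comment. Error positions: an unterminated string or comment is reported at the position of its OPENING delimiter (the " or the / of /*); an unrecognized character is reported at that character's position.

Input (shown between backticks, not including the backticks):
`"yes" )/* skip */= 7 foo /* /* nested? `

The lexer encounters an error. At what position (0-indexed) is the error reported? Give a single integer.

pos=0: enter STRING mode
pos=0: emit STR "yes" (now at pos=5)
pos=6: emit RPAREN ')'
pos=7: enter COMMENT mode (saw '/*')
exit COMMENT mode (now at pos=17)
pos=17: emit EQ '='
pos=19: emit NUM '7' (now at pos=20)
pos=21: emit ID 'foo' (now at pos=24)
pos=25: enter COMMENT mode (saw '/*')
pos=25: ERROR — unterminated comment (reached EOF)

Answer: 25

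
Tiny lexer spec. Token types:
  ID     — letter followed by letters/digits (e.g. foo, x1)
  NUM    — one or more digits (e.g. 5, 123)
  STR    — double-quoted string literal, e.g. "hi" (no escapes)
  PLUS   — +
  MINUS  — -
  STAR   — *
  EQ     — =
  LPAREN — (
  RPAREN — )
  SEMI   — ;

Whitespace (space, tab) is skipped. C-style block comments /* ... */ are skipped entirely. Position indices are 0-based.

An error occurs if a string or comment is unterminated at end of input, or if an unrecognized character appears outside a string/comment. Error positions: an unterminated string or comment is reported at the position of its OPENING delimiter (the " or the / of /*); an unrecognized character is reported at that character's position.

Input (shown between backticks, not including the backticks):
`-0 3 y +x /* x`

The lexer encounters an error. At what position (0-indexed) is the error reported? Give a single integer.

Answer: 10

Derivation:
pos=0: emit MINUS '-'
pos=1: emit NUM '0' (now at pos=2)
pos=3: emit NUM '3' (now at pos=4)
pos=5: emit ID 'y' (now at pos=6)
pos=7: emit PLUS '+'
pos=8: emit ID 'x' (now at pos=9)
pos=10: enter COMMENT mode (saw '/*')
pos=10: ERROR — unterminated comment (reached EOF)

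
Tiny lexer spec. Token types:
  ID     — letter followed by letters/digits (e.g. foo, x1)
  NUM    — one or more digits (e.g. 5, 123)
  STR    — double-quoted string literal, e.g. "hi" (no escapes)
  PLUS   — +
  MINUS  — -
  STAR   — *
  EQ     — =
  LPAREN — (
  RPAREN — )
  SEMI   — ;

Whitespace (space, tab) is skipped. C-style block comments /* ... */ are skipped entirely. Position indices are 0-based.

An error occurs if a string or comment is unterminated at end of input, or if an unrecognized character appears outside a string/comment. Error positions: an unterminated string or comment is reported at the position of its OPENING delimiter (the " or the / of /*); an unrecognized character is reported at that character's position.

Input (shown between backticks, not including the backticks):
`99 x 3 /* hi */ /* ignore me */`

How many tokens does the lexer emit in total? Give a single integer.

Answer: 3

Derivation:
pos=0: emit NUM '99' (now at pos=2)
pos=3: emit ID 'x' (now at pos=4)
pos=5: emit NUM '3' (now at pos=6)
pos=7: enter COMMENT mode (saw '/*')
exit COMMENT mode (now at pos=15)
pos=16: enter COMMENT mode (saw '/*')
exit COMMENT mode (now at pos=31)
DONE. 3 tokens: [NUM, ID, NUM]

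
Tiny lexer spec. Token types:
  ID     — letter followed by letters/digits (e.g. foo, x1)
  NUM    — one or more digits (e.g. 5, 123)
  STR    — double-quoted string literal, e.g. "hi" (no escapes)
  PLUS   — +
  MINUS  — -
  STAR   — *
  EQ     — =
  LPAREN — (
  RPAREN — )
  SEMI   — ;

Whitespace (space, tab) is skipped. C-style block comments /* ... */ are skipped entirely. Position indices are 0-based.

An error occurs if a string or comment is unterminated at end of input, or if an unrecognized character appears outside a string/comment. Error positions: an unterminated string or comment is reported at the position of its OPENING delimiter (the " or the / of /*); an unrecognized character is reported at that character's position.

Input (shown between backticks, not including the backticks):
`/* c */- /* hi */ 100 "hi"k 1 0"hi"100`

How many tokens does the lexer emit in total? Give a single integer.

Answer: 8

Derivation:
pos=0: enter COMMENT mode (saw '/*')
exit COMMENT mode (now at pos=7)
pos=7: emit MINUS '-'
pos=9: enter COMMENT mode (saw '/*')
exit COMMENT mode (now at pos=17)
pos=18: emit NUM '100' (now at pos=21)
pos=22: enter STRING mode
pos=22: emit STR "hi" (now at pos=26)
pos=26: emit ID 'k' (now at pos=27)
pos=28: emit NUM '1' (now at pos=29)
pos=30: emit NUM '0' (now at pos=31)
pos=31: enter STRING mode
pos=31: emit STR "hi" (now at pos=35)
pos=35: emit NUM '100' (now at pos=38)
DONE. 8 tokens: [MINUS, NUM, STR, ID, NUM, NUM, STR, NUM]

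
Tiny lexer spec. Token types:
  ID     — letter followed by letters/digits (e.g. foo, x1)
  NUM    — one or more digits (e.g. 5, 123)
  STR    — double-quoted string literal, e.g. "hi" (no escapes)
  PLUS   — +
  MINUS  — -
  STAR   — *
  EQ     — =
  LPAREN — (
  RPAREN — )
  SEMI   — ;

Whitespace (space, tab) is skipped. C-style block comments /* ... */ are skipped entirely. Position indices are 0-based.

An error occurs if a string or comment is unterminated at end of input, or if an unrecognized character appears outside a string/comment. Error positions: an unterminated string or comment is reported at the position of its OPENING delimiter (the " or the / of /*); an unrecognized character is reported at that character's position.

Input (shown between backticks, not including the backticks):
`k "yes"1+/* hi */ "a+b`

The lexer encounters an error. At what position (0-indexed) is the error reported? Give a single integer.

Answer: 18

Derivation:
pos=0: emit ID 'k' (now at pos=1)
pos=2: enter STRING mode
pos=2: emit STR "yes" (now at pos=7)
pos=7: emit NUM '1' (now at pos=8)
pos=8: emit PLUS '+'
pos=9: enter COMMENT mode (saw '/*')
exit COMMENT mode (now at pos=17)
pos=18: enter STRING mode
pos=18: ERROR — unterminated string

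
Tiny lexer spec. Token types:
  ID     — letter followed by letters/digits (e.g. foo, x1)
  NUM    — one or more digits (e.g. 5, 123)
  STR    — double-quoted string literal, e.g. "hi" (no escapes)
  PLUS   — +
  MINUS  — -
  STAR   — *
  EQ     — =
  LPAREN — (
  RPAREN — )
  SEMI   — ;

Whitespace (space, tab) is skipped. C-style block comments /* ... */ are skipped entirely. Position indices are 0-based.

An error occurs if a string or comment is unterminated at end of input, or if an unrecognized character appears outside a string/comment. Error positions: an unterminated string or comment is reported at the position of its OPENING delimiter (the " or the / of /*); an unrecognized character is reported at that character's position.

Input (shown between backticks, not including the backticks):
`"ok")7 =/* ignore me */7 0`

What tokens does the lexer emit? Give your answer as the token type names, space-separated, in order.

pos=0: enter STRING mode
pos=0: emit STR "ok" (now at pos=4)
pos=4: emit RPAREN ')'
pos=5: emit NUM '7' (now at pos=6)
pos=7: emit EQ '='
pos=8: enter COMMENT mode (saw '/*')
exit COMMENT mode (now at pos=23)
pos=23: emit NUM '7' (now at pos=24)
pos=25: emit NUM '0' (now at pos=26)
DONE. 6 tokens: [STR, RPAREN, NUM, EQ, NUM, NUM]

Answer: STR RPAREN NUM EQ NUM NUM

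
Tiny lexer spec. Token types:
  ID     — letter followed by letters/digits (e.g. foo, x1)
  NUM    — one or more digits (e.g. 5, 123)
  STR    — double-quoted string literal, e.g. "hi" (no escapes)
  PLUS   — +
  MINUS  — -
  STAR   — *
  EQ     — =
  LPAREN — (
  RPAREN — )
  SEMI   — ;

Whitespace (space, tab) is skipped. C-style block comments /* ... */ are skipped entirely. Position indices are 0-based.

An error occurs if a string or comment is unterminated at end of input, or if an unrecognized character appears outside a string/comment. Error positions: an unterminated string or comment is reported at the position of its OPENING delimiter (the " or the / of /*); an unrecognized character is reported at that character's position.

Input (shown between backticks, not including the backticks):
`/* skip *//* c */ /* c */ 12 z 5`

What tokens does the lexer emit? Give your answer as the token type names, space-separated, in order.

pos=0: enter COMMENT mode (saw '/*')
exit COMMENT mode (now at pos=10)
pos=10: enter COMMENT mode (saw '/*')
exit COMMENT mode (now at pos=17)
pos=18: enter COMMENT mode (saw '/*')
exit COMMENT mode (now at pos=25)
pos=26: emit NUM '12' (now at pos=28)
pos=29: emit ID 'z' (now at pos=30)
pos=31: emit NUM '5' (now at pos=32)
DONE. 3 tokens: [NUM, ID, NUM]

Answer: NUM ID NUM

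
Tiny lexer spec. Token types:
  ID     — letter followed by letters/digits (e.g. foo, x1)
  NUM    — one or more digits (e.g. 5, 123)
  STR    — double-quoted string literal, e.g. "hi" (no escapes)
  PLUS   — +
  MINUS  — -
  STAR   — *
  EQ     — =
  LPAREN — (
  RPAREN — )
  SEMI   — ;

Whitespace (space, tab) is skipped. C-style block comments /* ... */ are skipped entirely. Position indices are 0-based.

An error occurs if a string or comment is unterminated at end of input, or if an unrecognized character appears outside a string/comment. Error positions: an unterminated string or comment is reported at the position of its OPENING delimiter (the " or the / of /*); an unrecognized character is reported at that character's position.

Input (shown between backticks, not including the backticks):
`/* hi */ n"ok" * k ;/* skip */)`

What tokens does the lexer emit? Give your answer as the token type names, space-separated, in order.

pos=0: enter COMMENT mode (saw '/*')
exit COMMENT mode (now at pos=8)
pos=9: emit ID 'n' (now at pos=10)
pos=10: enter STRING mode
pos=10: emit STR "ok" (now at pos=14)
pos=15: emit STAR '*'
pos=17: emit ID 'k' (now at pos=18)
pos=19: emit SEMI ';'
pos=20: enter COMMENT mode (saw '/*')
exit COMMENT mode (now at pos=30)
pos=30: emit RPAREN ')'
DONE. 6 tokens: [ID, STR, STAR, ID, SEMI, RPAREN]

Answer: ID STR STAR ID SEMI RPAREN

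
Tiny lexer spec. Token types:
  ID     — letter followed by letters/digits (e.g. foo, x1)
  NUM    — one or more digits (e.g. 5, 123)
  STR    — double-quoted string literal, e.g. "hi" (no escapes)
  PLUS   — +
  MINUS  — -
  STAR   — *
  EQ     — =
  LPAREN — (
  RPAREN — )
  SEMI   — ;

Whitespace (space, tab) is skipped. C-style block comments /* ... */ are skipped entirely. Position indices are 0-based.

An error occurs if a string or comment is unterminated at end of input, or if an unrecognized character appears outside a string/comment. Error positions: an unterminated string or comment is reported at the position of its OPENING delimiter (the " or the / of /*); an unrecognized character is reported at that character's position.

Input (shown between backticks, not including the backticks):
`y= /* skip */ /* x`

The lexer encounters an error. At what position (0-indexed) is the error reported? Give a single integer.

Answer: 14

Derivation:
pos=0: emit ID 'y' (now at pos=1)
pos=1: emit EQ '='
pos=3: enter COMMENT mode (saw '/*')
exit COMMENT mode (now at pos=13)
pos=14: enter COMMENT mode (saw '/*')
pos=14: ERROR — unterminated comment (reached EOF)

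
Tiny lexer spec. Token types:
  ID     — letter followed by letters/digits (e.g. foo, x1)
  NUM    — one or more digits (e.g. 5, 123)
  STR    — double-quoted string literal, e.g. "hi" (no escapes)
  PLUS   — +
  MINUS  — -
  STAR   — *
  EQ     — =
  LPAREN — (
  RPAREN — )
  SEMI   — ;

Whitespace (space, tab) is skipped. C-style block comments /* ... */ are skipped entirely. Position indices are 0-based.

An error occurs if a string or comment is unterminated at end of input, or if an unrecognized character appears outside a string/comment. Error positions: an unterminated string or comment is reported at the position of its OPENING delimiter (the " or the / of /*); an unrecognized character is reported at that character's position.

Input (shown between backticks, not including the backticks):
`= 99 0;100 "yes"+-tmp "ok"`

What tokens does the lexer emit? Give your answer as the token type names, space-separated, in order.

pos=0: emit EQ '='
pos=2: emit NUM '99' (now at pos=4)
pos=5: emit NUM '0' (now at pos=6)
pos=6: emit SEMI ';'
pos=7: emit NUM '100' (now at pos=10)
pos=11: enter STRING mode
pos=11: emit STR "yes" (now at pos=16)
pos=16: emit PLUS '+'
pos=17: emit MINUS '-'
pos=18: emit ID 'tmp' (now at pos=21)
pos=22: enter STRING mode
pos=22: emit STR "ok" (now at pos=26)
DONE. 10 tokens: [EQ, NUM, NUM, SEMI, NUM, STR, PLUS, MINUS, ID, STR]

Answer: EQ NUM NUM SEMI NUM STR PLUS MINUS ID STR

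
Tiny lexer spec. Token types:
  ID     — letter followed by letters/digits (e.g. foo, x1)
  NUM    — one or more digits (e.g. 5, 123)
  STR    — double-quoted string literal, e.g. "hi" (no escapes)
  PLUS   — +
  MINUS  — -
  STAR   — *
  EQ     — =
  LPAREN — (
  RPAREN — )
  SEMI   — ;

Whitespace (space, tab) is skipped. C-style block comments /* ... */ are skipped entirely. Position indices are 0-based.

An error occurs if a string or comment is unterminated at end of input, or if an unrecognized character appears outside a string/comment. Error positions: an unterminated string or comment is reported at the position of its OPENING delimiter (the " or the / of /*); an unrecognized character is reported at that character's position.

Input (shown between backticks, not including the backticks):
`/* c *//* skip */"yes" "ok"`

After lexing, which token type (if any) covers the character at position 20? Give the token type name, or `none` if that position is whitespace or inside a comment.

Answer: STR

Derivation:
pos=0: enter COMMENT mode (saw '/*')
exit COMMENT mode (now at pos=7)
pos=7: enter COMMENT mode (saw '/*')
exit COMMENT mode (now at pos=17)
pos=17: enter STRING mode
pos=17: emit STR "yes" (now at pos=22)
pos=23: enter STRING mode
pos=23: emit STR "ok" (now at pos=27)
DONE. 2 tokens: [STR, STR]
Position 20: char is 's' -> STR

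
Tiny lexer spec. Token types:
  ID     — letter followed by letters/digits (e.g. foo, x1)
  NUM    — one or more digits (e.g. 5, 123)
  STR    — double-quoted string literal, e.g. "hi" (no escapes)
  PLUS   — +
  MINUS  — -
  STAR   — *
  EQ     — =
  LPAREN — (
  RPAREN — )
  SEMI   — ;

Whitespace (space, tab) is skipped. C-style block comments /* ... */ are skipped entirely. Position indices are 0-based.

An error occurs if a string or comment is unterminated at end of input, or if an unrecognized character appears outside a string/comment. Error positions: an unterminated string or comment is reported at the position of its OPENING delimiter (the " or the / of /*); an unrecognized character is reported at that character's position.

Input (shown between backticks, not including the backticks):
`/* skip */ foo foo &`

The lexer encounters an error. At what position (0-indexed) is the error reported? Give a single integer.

pos=0: enter COMMENT mode (saw '/*')
exit COMMENT mode (now at pos=10)
pos=11: emit ID 'foo' (now at pos=14)
pos=15: emit ID 'foo' (now at pos=18)
pos=19: ERROR — unrecognized char '&'

Answer: 19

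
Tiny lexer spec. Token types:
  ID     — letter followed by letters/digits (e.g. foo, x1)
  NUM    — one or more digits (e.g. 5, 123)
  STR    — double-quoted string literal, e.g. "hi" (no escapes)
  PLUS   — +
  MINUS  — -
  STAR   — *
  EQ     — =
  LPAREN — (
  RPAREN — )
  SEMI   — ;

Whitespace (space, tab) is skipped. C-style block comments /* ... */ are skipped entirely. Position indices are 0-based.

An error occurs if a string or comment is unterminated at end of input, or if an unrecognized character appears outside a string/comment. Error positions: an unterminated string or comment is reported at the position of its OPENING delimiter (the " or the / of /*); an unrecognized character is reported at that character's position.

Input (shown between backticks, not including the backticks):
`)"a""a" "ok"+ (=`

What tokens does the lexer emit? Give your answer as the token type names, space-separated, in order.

Answer: RPAREN STR STR STR PLUS LPAREN EQ

Derivation:
pos=0: emit RPAREN ')'
pos=1: enter STRING mode
pos=1: emit STR "a" (now at pos=4)
pos=4: enter STRING mode
pos=4: emit STR "a" (now at pos=7)
pos=8: enter STRING mode
pos=8: emit STR "ok" (now at pos=12)
pos=12: emit PLUS '+'
pos=14: emit LPAREN '('
pos=15: emit EQ '='
DONE. 7 tokens: [RPAREN, STR, STR, STR, PLUS, LPAREN, EQ]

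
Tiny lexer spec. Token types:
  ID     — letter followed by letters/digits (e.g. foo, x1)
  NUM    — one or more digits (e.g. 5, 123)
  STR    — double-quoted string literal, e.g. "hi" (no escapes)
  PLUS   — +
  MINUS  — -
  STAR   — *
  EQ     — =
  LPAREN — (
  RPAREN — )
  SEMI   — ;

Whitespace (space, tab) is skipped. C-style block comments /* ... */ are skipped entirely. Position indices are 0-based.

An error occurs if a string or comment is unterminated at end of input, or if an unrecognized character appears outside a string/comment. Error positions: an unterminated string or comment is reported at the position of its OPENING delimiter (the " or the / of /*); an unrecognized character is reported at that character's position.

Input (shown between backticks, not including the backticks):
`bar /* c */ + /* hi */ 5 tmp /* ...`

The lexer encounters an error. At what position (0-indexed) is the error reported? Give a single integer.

Answer: 29

Derivation:
pos=0: emit ID 'bar' (now at pos=3)
pos=4: enter COMMENT mode (saw '/*')
exit COMMENT mode (now at pos=11)
pos=12: emit PLUS '+'
pos=14: enter COMMENT mode (saw '/*')
exit COMMENT mode (now at pos=22)
pos=23: emit NUM '5' (now at pos=24)
pos=25: emit ID 'tmp' (now at pos=28)
pos=29: enter COMMENT mode (saw '/*')
pos=29: ERROR — unterminated comment (reached EOF)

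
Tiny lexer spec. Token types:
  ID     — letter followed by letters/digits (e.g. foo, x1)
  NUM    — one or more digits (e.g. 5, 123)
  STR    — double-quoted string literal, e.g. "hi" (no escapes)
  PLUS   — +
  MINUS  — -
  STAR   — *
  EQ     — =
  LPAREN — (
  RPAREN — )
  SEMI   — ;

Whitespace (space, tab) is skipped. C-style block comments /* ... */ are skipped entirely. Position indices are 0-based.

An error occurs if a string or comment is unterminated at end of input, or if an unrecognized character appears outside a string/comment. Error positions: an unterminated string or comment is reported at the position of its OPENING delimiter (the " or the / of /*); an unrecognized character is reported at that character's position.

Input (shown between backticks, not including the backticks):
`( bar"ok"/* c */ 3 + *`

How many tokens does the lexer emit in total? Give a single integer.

pos=0: emit LPAREN '('
pos=2: emit ID 'bar' (now at pos=5)
pos=5: enter STRING mode
pos=5: emit STR "ok" (now at pos=9)
pos=9: enter COMMENT mode (saw '/*')
exit COMMENT mode (now at pos=16)
pos=17: emit NUM '3' (now at pos=18)
pos=19: emit PLUS '+'
pos=21: emit STAR '*'
DONE. 6 tokens: [LPAREN, ID, STR, NUM, PLUS, STAR]

Answer: 6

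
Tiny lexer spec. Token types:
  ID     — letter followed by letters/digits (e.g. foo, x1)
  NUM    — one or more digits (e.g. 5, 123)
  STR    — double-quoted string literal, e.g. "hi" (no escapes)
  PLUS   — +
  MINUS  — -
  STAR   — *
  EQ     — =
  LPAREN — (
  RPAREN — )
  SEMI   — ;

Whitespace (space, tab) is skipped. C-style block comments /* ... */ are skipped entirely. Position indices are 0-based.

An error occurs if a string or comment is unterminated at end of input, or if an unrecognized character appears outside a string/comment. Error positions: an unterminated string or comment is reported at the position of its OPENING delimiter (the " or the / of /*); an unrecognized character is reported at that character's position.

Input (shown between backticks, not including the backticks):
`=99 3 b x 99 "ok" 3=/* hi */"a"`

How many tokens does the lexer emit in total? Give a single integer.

Answer: 10

Derivation:
pos=0: emit EQ '='
pos=1: emit NUM '99' (now at pos=3)
pos=4: emit NUM '3' (now at pos=5)
pos=6: emit ID 'b' (now at pos=7)
pos=8: emit ID 'x' (now at pos=9)
pos=10: emit NUM '99' (now at pos=12)
pos=13: enter STRING mode
pos=13: emit STR "ok" (now at pos=17)
pos=18: emit NUM '3' (now at pos=19)
pos=19: emit EQ '='
pos=20: enter COMMENT mode (saw '/*')
exit COMMENT mode (now at pos=28)
pos=28: enter STRING mode
pos=28: emit STR "a" (now at pos=31)
DONE. 10 tokens: [EQ, NUM, NUM, ID, ID, NUM, STR, NUM, EQ, STR]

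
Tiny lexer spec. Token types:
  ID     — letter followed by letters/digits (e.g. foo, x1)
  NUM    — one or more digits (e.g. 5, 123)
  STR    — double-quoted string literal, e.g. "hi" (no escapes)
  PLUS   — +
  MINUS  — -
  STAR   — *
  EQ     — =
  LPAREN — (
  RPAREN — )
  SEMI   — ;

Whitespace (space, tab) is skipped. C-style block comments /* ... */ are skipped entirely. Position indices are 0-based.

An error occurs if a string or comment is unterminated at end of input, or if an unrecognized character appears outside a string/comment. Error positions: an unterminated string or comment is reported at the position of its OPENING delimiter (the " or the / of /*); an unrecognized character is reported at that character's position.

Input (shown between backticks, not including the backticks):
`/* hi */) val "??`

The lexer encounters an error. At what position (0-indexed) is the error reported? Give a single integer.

pos=0: enter COMMENT mode (saw '/*')
exit COMMENT mode (now at pos=8)
pos=8: emit RPAREN ')'
pos=10: emit ID 'val' (now at pos=13)
pos=14: enter STRING mode
pos=14: ERROR — unterminated string

Answer: 14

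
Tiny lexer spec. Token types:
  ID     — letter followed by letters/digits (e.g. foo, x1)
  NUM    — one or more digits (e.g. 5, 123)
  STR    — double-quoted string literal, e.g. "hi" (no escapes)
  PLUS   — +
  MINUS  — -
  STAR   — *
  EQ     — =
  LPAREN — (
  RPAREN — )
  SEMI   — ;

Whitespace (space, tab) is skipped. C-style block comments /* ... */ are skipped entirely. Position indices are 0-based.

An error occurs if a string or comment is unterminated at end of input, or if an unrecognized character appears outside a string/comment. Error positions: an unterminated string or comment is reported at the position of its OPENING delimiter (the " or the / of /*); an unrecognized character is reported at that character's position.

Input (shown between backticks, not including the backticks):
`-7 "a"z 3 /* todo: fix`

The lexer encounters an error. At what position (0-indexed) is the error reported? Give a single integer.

pos=0: emit MINUS '-'
pos=1: emit NUM '7' (now at pos=2)
pos=3: enter STRING mode
pos=3: emit STR "a" (now at pos=6)
pos=6: emit ID 'z' (now at pos=7)
pos=8: emit NUM '3' (now at pos=9)
pos=10: enter COMMENT mode (saw '/*')
pos=10: ERROR — unterminated comment (reached EOF)

Answer: 10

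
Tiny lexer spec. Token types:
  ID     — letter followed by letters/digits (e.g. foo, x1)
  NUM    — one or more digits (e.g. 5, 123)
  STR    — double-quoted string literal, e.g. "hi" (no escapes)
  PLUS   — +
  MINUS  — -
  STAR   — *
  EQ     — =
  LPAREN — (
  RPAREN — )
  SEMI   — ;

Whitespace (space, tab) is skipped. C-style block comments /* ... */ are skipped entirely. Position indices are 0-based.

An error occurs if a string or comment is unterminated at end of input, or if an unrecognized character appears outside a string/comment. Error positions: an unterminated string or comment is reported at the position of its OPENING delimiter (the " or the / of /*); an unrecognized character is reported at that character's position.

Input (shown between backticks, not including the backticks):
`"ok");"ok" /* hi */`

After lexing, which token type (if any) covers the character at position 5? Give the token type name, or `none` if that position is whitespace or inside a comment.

pos=0: enter STRING mode
pos=0: emit STR "ok" (now at pos=4)
pos=4: emit RPAREN ')'
pos=5: emit SEMI ';'
pos=6: enter STRING mode
pos=6: emit STR "ok" (now at pos=10)
pos=11: enter COMMENT mode (saw '/*')
exit COMMENT mode (now at pos=19)
DONE. 4 tokens: [STR, RPAREN, SEMI, STR]
Position 5: char is ';' -> SEMI

Answer: SEMI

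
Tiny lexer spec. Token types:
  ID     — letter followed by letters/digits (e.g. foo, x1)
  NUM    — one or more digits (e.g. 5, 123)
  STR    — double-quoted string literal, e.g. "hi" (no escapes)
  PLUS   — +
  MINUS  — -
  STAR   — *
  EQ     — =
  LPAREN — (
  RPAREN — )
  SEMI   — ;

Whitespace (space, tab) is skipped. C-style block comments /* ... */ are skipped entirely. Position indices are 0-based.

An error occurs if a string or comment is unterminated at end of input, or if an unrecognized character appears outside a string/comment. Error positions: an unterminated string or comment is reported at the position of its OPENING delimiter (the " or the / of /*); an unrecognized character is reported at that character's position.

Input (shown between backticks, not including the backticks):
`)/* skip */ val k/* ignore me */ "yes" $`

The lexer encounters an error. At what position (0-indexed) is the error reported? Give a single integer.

pos=0: emit RPAREN ')'
pos=1: enter COMMENT mode (saw '/*')
exit COMMENT mode (now at pos=11)
pos=12: emit ID 'val' (now at pos=15)
pos=16: emit ID 'k' (now at pos=17)
pos=17: enter COMMENT mode (saw '/*')
exit COMMENT mode (now at pos=32)
pos=33: enter STRING mode
pos=33: emit STR "yes" (now at pos=38)
pos=39: ERROR — unrecognized char '$'

Answer: 39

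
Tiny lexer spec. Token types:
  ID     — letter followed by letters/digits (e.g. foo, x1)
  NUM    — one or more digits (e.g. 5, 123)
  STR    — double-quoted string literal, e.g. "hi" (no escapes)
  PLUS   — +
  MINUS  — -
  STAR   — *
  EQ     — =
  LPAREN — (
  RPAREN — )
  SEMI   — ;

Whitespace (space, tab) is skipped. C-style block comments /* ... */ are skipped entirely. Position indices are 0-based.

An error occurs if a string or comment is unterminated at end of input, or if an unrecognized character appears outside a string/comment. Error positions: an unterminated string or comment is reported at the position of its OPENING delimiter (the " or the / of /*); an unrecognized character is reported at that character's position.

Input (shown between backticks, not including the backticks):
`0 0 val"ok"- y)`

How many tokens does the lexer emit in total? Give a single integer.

pos=0: emit NUM '0' (now at pos=1)
pos=2: emit NUM '0' (now at pos=3)
pos=4: emit ID 'val' (now at pos=7)
pos=7: enter STRING mode
pos=7: emit STR "ok" (now at pos=11)
pos=11: emit MINUS '-'
pos=13: emit ID 'y' (now at pos=14)
pos=14: emit RPAREN ')'
DONE. 7 tokens: [NUM, NUM, ID, STR, MINUS, ID, RPAREN]

Answer: 7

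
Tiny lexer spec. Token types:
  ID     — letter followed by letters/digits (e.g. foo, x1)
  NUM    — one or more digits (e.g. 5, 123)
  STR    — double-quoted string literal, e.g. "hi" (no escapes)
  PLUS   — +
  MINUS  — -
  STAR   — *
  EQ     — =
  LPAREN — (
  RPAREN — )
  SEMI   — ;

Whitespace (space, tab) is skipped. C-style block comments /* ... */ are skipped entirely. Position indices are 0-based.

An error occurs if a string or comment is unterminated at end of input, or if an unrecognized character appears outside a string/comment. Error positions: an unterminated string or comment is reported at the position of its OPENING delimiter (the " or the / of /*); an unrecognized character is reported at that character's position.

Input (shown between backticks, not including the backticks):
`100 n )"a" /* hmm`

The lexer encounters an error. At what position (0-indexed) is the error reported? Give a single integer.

pos=0: emit NUM '100' (now at pos=3)
pos=4: emit ID 'n' (now at pos=5)
pos=6: emit RPAREN ')'
pos=7: enter STRING mode
pos=7: emit STR "a" (now at pos=10)
pos=11: enter COMMENT mode (saw '/*')
pos=11: ERROR — unterminated comment (reached EOF)

Answer: 11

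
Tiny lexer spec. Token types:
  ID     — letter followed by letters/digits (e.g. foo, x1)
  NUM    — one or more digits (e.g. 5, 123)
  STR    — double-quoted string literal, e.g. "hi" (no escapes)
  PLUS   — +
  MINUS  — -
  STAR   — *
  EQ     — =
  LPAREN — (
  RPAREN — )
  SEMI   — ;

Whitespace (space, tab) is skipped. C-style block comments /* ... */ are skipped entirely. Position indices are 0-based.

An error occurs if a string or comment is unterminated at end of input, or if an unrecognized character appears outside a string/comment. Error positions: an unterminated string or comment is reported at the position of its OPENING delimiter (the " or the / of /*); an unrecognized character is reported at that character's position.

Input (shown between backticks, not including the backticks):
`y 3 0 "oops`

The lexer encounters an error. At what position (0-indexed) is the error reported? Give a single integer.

Answer: 6

Derivation:
pos=0: emit ID 'y' (now at pos=1)
pos=2: emit NUM '3' (now at pos=3)
pos=4: emit NUM '0' (now at pos=5)
pos=6: enter STRING mode
pos=6: ERROR — unterminated string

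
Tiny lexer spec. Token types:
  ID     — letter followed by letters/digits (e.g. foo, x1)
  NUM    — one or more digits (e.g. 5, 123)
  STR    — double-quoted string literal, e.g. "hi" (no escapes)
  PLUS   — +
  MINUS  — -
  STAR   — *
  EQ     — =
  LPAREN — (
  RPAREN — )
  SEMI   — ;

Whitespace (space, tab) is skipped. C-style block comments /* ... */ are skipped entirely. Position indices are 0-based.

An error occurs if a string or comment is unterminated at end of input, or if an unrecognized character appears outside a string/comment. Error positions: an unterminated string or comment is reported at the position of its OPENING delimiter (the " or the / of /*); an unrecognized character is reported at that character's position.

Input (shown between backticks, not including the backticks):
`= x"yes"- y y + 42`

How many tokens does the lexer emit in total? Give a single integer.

Answer: 8

Derivation:
pos=0: emit EQ '='
pos=2: emit ID 'x' (now at pos=3)
pos=3: enter STRING mode
pos=3: emit STR "yes" (now at pos=8)
pos=8: emit MINUS '-'
pos=10: emit ID 'y' (now at pos=11)
pos=12: emit ID 'y' (now at pos=13)
pos=14: emit PLUS '+'
pos=16: emit NUM '42' (now at pos=18)
DONE. 8 tokens: [EQ, ID, STR, MINUS, ID, ID, PLUS, NUM]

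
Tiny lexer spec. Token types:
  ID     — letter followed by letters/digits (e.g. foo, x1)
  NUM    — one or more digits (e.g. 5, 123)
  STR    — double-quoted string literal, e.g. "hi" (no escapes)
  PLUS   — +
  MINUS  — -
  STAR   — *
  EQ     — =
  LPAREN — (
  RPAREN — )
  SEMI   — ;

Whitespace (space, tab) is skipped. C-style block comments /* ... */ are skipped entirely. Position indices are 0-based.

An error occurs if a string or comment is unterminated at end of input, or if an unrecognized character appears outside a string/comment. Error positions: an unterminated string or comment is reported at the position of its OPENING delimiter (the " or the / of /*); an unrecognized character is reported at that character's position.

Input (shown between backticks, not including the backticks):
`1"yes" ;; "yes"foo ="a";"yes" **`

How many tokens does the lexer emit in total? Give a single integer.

pos=0: emit NUM '1' (now at pos=1)
pos=1: enter STRING mode
pos=1: emit STR "yes" (now at pos=6)
pos=7: emit SEMI ';'
pos=8: emit SEMI ';'
pos=10: enter STRING mode
pos=10: emit STR "yes" (now at pos=15)
pos=15: emit ID 'foo' (now at pos=18)
pos=19: emit EQ '='
pos=20: enter STRING mode
pos=20: emit STR "a" (now at pos=23)
pos=23: emit SEMI ';'
pos=24: enter STRING mode
pos=24: emit STR "yes" (now at pos=29)
pos=30: emit STAR '*'
pos=31: emit STAR '*'
DONE. 12 tokens: [NUM, STR, SEMI, SEMI, STR, ID, EQ, STR, SEMI, STR, STAR, STAR]

Answer: 12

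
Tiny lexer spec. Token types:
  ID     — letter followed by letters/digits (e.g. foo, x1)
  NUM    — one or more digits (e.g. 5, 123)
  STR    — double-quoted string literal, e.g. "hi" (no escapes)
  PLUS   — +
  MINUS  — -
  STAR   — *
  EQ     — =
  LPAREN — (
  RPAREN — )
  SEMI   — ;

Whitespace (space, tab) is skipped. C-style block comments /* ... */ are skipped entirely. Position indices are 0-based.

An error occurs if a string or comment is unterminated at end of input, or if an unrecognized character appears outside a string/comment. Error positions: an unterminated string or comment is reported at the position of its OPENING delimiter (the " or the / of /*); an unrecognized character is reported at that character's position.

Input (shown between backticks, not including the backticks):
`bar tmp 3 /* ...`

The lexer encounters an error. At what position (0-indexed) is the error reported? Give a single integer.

pos=0: emit ID 'bar' (now at pos=3)
pos=4: emit ID 'tmp' (now at pos=7)
pos=8: emit NUM '3' (now at pos=9)
pos=10: enter COMMENT mode (saw '/*')
pos=10: ERROR — unterminated comment (reached EOF)

Answer: 10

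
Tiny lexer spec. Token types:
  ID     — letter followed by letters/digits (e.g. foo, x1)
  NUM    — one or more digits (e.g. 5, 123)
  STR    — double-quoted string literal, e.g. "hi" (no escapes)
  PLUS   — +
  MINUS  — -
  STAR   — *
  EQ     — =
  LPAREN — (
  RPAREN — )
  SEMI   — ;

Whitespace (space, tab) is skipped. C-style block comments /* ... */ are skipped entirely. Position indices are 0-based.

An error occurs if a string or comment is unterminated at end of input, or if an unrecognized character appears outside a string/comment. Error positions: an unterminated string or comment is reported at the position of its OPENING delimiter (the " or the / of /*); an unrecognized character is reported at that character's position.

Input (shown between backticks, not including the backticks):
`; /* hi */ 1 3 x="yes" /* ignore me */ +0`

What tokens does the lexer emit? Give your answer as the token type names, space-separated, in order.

pos=0: emit SEMI ';'
pos=2: enter COMMENT mode (saw '/*')
exit COMMENT mode (now at pos=10)
pos=11: emit NUM '1' (now at pos=12)
pos=13: emit NUM '3' (now at pos=14)
pos=15: emit ID 'x' (now at pos=16)
pos=16: emit EQ '='
pos=17: enter STRING mode
pos=17: emit STR "yes" (now at pos=22)
pos=23: enter COMMENT mode (saw '/*')
exit COMMENT mode (now at pos=38)
pos=39: emit PLUS '+'
pos=40: emit NUM '0' (now at pos=41)
DONE. 8 tokens: [SEMI, NUM, NUM, ID, EQ, STR, PLUS, NUM]

Answer: SEMI NUM NUM ID EQ STR PLUS NUM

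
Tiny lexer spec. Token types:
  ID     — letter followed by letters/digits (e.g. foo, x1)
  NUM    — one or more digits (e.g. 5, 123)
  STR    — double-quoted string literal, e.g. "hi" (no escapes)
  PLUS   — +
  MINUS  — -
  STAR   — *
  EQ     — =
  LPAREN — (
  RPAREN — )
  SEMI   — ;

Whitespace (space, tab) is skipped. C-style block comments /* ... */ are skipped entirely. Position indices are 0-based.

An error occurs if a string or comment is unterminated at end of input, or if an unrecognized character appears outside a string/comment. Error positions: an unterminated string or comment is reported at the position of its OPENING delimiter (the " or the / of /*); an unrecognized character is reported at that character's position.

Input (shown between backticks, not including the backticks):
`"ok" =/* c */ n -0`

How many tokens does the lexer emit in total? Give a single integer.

pos=0: enter STRING mode
pos=0: emit STR "ok" (now at pos=4)
pos=5: emit EQ '='
pos=6: enter COMMENT mode (saw '/*')
exit COMMENT mode (now at pos=13)
pos=14: emit ID 'n' (now at pos=15)
pos=16: emit MINUS '-'
pos=17: emit NUM '0' (now at pos=18)
DONE. 5 tokens: [STR, EQ, ID, MINUS, NUM]

Answer: 5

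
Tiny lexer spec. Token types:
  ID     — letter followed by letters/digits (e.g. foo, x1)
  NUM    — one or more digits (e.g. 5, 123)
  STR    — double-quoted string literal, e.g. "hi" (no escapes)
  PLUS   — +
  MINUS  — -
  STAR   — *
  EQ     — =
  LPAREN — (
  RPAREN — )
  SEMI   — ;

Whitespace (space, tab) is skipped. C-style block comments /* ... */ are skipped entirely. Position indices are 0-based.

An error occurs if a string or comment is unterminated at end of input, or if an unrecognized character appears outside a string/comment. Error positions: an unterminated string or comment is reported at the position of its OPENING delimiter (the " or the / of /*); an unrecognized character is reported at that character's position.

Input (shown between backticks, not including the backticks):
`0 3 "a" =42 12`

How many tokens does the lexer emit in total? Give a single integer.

Answer: 6

Derivation:
pos=0: emit NUM '0' (now at pos=1)
pos=2: emit NUM '3' (now at pos=3)
pos=4: enter STRING mode
pos=4: emit STR "a" (now at pos=7)
pos=8: emit EQ '='
pos=9: emit NUM '42' (now at pos=11)
pos=12: emit NUM '12' (now at pos=14)
DONE. 6 tokens: [NUM, NUM, STR, EQ, NUM, NUM]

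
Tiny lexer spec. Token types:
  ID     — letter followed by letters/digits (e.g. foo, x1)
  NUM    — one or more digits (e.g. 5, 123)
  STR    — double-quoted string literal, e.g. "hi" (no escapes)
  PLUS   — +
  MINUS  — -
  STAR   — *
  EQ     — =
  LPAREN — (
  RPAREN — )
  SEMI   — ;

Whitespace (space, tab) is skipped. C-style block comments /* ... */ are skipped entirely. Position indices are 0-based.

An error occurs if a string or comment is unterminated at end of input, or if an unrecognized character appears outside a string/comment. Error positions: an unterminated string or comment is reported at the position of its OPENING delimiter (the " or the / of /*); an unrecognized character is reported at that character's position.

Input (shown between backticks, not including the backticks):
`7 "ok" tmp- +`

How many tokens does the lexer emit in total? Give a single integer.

pos=0: emit NUM '7' (now at pos=1)
pos=2: enter STRING mode
pos=2: emit STR "ok" (now at pos=6)
pos=7: emit ID 'tmp' (now at pos=10)
pos=10: emit MINUS '-'
pos=12: emit PLUS '+'
DONE. 5 tokens: [NUM, STR, ID, MINUS, PLUS]

Answer: 5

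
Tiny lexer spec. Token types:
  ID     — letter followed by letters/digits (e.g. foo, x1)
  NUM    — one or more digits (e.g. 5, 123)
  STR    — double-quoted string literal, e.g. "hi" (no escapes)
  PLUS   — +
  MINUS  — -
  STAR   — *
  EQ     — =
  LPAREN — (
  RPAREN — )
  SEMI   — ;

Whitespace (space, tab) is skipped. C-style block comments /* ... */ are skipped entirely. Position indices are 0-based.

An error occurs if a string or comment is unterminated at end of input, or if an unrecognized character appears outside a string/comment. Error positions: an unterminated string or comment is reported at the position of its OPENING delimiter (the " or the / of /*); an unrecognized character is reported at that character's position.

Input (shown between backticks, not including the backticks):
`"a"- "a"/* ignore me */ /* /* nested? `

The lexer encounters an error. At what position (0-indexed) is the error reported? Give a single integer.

pos=0: enter STRING mode
pos=0: emit STR "a" (now at pos=3)
pos=3: emit MINUS '-'
pos=5: enter STRING mode
pos=5: emit STR "a" (now at pos=8)
pos=8: enter COMMENT mode (saw '/*')
exit COMMENT mode (now at pos=23)
pos=24: enter COMMENT mode (saw '/*')
pos=24: ERROR — unterminated comment (reached EOF)

Answer: 24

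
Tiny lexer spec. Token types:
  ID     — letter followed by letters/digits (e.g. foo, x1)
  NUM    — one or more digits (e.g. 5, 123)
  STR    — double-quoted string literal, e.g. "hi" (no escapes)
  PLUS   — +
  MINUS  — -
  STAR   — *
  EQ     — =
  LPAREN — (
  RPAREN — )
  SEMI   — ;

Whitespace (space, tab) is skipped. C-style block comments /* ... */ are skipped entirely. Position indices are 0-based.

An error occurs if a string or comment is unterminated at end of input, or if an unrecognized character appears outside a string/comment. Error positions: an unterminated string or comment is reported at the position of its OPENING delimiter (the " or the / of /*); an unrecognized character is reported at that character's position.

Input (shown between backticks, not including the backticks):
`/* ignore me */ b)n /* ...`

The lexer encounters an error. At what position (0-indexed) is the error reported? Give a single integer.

Answer: 20

Derivation:
pos=0: enter COMMENT mode (saw '/*')
exit COMMENT mode (now at pos=15)
pos=16: emit ID 'b' (now at pos=17)
pos=17: emit RPAREN ')'
pos=18: emit ID 'n' (now at pos=19)
pos=20: enter COMMENT mode (saw '/*')
pos=20: ERROR — unterminated comment (reached EOF)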